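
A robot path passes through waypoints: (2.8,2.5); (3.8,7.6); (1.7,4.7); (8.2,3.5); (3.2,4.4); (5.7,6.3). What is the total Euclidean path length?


Segment lengths:
  seg1 = sqrt((1.0)^2 + (5.1)^2) = 5.1971
  seg2 = sqrt((-2.1)^2 + (-2.9)^2) = 3.5805
  seg3 = sqrt((6.5)^2 + (-1.2)^2) = 6.6098
  seg4 = sqrt((-5.0)^2 + (0.9)^2) = 5.0804
  seg5 = sqrt((2.5)^2 + (1.9)^2) = 3.1401
Total = 23.6079


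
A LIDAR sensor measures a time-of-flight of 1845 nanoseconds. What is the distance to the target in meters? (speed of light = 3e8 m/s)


tof = 1845 ns = 1.845e-06 s
dist = c * tof / 2
= 3e8 * 1.845e-06 / 2
= 276.75 m


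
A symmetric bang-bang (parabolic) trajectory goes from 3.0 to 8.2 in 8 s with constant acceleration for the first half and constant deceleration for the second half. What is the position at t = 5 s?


Symmetric rest-to-rest: each phase covers (pf-p0)/2 in time T/2. 0.5*a*(T/2)^2 = (pf-p0)/2 => a = 4*(pf-p0)/T^2
a = 4*(8.2-3.0)/8^2 = 0.325
t = 5 is in the deceleration phase (t > T/2).
p = pf - 0.5*a*(T-t)^2 = 8.2 - 0.5*0.325*3^2
= 6.7375


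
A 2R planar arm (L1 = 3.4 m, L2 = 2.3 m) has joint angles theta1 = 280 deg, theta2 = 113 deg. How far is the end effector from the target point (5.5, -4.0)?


End effector via forward kinematics:
x = L1*cos(t1) + L2*cos(t1+t2) = 2.5193
y = L1*sin(t1) + L2*sin(t1+t2) = -2.0957
Distance to target:
d = sqrt((5.5 - 2.5193)^2 + (-4.0 - -2.0957)^2)
= sqrt(8.8843 + 3.6264)
= 3.5371 m


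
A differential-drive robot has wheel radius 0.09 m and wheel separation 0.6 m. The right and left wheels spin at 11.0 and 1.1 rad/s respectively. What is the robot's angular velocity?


vR = r*wR = 0.09*11.0 = 0.99 m/s
vL = r*wL = 0.09*1.1 = 0.099 m/s
v = (vR+vL)/2 = 0.5445 m/s
omega = (vR-vL)/L = 1.485 rad/s
angular velocity = 1.485 rad/s


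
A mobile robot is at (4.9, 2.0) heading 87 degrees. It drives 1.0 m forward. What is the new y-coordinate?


y_new = y0 + d*sin(theta)
= 2.0 + 1.0*sin(87)
= 2.0 + 0.9986
= 2.9986


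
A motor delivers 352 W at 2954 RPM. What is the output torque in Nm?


omega = 2954 * 2*pi/60 = 309.3422 rad/s
tau = P / omega = 352 / 309.3422
= 1.1379 Nm


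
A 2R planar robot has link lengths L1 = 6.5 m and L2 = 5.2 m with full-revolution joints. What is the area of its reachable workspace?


r_max = L1 + L2 = 11.7 m
r_min = |L1 - L2| = 1.3 m
Area = pi*(r_max^2 - r_min^2)
= pi*(136.89 - 1.69)
= pi * 135.2
= 424.7433 m^2


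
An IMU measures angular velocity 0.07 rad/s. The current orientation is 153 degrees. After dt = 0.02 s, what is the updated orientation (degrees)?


delta_theta = w * dt = 0.07 * 0.02 = 0.0014 rad
= 0.0802 deg
theta_new = 153 + 0.0802 = 153.0802 deg


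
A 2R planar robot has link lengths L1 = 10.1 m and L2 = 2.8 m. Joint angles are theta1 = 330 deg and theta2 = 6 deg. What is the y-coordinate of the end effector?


Convert angles to radians: theta1 = 5.7596, theta2 = 0.1047
y = L1*sin(theta1) + L2*sin(theta1+theta2)
y = -5.05 + -1.1389
y = -6.1889


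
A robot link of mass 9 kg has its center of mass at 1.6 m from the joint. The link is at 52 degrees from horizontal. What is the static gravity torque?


tau = m*g*L*cos(angle)
= 9 * 9.81 * 1.6 * cos(52 deg)
= 9 * 9.81 * 1.6 * 0.6157
= 86.9708 Nm


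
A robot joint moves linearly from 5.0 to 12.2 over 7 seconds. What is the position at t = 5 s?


s = t/T = 5/7 = 0.7143
p(t) = p0 + (pf-p0)*s
= 5.0 + (12.2 - 5.0) * 0.7143
= 10.1429


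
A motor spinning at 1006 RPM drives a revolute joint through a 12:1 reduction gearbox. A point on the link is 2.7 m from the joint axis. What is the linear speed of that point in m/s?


omega_motor = 1006 * 2*pi/60 = 105.3481 rad/s
omega_joint = omega_motor / 12 = 8.779 rad/s
v = omega_joint * r = 8.779 * 2.7
= 23.7033 m/s


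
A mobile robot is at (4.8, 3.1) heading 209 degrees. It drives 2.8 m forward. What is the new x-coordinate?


x_new = x0 + d*cos(theta)
= 4.8 + 2.8*cos(209)
= 4.8 + -2.4489
= 2.3511


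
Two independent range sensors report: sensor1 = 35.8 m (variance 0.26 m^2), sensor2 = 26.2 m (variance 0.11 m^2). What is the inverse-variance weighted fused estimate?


w1 = (1/var1) / (1/var1 + 1/var2)
   = 3.8462 / (3.8462 + 9.0909) = 0.2973
w2 = 1 - w1 = 0.7027
fused = w1*s1 + w2*s2 = 10.6432 + 18.4108
= 29.0541 m


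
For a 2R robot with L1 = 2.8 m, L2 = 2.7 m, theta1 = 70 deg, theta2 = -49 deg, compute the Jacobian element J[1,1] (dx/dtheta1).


J[1,1] = -L1*sin(t1) - L2*sin(t1+t2)
= -2.8*sin(70) - 2.7*sin(21)
= -3.5987


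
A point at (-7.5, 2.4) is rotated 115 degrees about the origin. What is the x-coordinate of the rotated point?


x' = x*cos(theta) - y*sin(theta)
cos(115 deg) = -0.4226, sin(115 deg) = 0.9063
x' = -7.5 * -0.4226 - 2.4 * 0.9063
= 3.1696 - 2.1751
= 0.9945


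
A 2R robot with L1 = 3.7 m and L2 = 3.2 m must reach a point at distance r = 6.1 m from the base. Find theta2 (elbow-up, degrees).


cos(theta2) = (r^2 - L1^2 - L2^2) / (2*L1*L2)
cos(theta2) = (37.21 - 13.69 - 10.24) / 23.68
cos(theta2) = 0.560811
theta2 = 55.8881 degrees


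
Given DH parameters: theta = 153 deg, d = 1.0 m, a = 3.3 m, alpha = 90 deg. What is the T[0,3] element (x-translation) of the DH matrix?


T[0,3] = a * cos(theta)
= 3.3 * cos(153 deg)
= 3.3 * -0.891
= -2.9403


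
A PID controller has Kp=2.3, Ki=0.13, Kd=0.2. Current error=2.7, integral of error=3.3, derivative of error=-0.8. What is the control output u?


u = Kp*e + Ki*int(e) + Kd*de/dt
= 2.3*2.7 + 0.13*3.3 + 0.2*(-0.8)
= 6.21 + 0.429 + -0.16
= 6.479


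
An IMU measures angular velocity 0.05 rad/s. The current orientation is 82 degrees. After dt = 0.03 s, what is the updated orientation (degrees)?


delta_theta = w * dt = 0.05 * 0.03 = 0.0015 rad
= 0.0859 deg
theta_new = 82 + 0.0859 = 82.0859 deg


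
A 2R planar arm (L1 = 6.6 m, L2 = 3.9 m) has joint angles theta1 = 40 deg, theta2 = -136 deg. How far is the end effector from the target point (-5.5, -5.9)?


End effector via forward kinematics:
x = L1*cos(t1) + L2*cos(t1+t2) = 4.6482
y = L1*sin(t1) + L2*sin(t1+t2) = 0.3638
Distance to target:
d = sqrt((-5.5 - 4.6482)^2 + (-5.9 - 0.3638)^2)
= sqrt(102.9866 + 39.2347)
= 11.9257 m


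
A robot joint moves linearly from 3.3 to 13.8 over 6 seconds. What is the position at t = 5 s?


s = t/T = 5/6 = 0.8333
p(t) = p0 + (pf-p0)*s
= 3.3 + (13.8 - 3.3) * 0.8333
= 12.05


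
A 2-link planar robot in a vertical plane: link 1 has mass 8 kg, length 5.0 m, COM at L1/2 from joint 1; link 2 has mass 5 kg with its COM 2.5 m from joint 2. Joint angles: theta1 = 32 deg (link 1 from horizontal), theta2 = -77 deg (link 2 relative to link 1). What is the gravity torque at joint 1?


Horizontal distance from joint 1 to link-1 COM:
  x_c1 = (L1/2)*cos(t1) = 2.5 * 0.848 = 2.1201 m
Horizontal distance from joint 1 to link-2 COM:
  x_c2 = L1*cos(t1) + Lc2*cos(t1+t2)
       = 5.0*0.848 + 2.5*0.7071 = 6.008 m
tau1 = m1*g*x_c1 + m2*g*x_c2
     = 8*9.81*2.1201 + 5*9.81*6.008
     = 166.387 + 294.6928
     = 461.0798 Nm


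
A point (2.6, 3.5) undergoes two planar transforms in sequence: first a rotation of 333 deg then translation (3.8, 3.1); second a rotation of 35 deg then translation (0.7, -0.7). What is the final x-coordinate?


After transform 1:
x1 = cos(333)*2.6 - sin(333)*3.5 + 3.8 = 7.7056
y1 = sin(333)*2.6 + cos(333)*3.5 + 3.1 = 5.0381
After transform 2:
x2 = cos(35)*7.7056 - sin(35)*5.0381 + 0.7
= 4.1223


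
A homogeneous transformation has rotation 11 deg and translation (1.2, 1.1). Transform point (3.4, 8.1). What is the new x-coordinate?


x' = cos(theta)*px - sin(theta)*py + tx
= 0.9816*3.4 - 0.1908*8.1 + 1.2
= 2.992


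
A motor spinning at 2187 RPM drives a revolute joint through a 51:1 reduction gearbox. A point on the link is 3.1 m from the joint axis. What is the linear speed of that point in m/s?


omega_motor = 2187 * 2*pi/60 = 229.0221 rad/s
omega_joint = omega_motor / 51 = 4.4906 rad/s
v = omega_joint * r = 4.4906 * 3.1
= 13.921 m/s


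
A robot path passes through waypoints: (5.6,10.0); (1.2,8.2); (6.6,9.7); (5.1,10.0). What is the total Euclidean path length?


Segment lengths:
  seg1 = sqrt((-4.4)^2 + (-1.8)^2) = 4.7539
  seg2 = sqrt((5.4)^2 + (1.5)^2) = 5.6045
  seg3 = sqrt((-1.5)^2 + (0.3)^2) = 1.5297
Total = 11.8881


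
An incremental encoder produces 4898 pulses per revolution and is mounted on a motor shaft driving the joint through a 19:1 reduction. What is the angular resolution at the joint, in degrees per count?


counts per rev = 4898
effective counts at joint = 4898 * 19 = 93062
resolution = 360 / 93062
= 0.0039 deg/count


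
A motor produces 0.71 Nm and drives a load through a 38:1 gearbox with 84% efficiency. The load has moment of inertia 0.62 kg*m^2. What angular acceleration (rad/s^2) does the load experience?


tau_out = tau_motor * N * eta
= 0.71 * 38 * 0.84 = 22.6632 Nm
alpha = tau_out / I = 22.6632 / 0.62
= 36.5535 rad/s^2


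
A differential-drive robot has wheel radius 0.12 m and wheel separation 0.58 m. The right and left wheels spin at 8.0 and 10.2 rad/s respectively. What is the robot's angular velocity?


vR = r*wR = 0.12*8.0 = 0.96 m/s
vL = r*wL = 0.12*10.2 = 1.224 m/s
v = (vR+vL)/2 = 1.092 m/s
omega = (vR-vL)/L = -0.4552 rad/s
angular velocity = -0.4552 rad/s


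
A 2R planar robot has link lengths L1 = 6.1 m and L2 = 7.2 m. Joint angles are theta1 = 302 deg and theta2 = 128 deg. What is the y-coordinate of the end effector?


Convert angles to radians: theta1 = 5.2709, theta2 = 2.234
y = L1*sin(theta1) + L2*sin(theta1+theta2)
y = -5.1731 + 6.7658
y = 1.5927


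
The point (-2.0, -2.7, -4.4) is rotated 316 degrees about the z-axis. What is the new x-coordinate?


Rotation about z-axis: x' = x*cos(theta) - y*sin(theta)
= -2.0 * 0.7193 - -2.7 * -0.6947
= -3.3143


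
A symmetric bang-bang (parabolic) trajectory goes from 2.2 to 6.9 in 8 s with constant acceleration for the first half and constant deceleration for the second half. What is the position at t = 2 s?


Symmetric rest-to-rest: each phase covers (pf-p0)/2 in time T/2. 0.5*a*(T/2)^2 = (pf-p0)/2 => a = 4*(pf-p0)/T^2
a = 4*(6.9-2.2)/8^2 = 0.2938
t = 2 is in the acceleration phase (t <= T/2).
p = p0 + 0.5*a*t^2 = 2.2 + 0.5*0.2938*2^2
= 2.7875


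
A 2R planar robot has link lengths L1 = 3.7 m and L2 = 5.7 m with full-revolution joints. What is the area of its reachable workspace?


r_max = L1 + L2 = 9.4 m
r_min = |L1 - L2| = 2.0 m
Area = pi*(r_max^2 - r_min^2)
= pi*(88.36 - 4.0)
= pi * 84.36
= 265.0248 m^2


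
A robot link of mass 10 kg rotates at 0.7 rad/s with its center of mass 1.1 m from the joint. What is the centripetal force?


F = m * omega^2 * r
= 10 * 0.7^2 * 1.1
= 10 * 0.49 * 1.1
= 5.39 N


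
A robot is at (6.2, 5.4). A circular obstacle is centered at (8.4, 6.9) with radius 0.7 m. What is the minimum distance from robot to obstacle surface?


center_dist = sqrt((6.2-8.4)^2 + (5.4-6.9)^2)
= sqrt(4.84 + 2.25)
= 2.6627
min_dist = center_dist - radius = 2.6627 - 0.7 = 1.9627 m


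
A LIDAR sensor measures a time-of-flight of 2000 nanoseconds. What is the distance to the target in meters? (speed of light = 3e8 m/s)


tof = 2000 ns = 2e-06 s
dist = c * tof / 2
= 3e8 * 2e-06 / 2
= 300.0 m


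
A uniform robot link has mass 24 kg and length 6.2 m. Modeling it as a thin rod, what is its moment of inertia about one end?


I = (1/3) * m * L^2
= (1/3) * 24 * 6.2^2
= 0.333333 * 24 * 38.44
= 307.52 kg*m^2


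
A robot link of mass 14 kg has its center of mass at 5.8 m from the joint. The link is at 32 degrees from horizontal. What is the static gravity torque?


tau = m*g*L*cos(angle)
= 14 * 9.81 * 5.8 * cos(32 deg)
= 14 * 9.81 * 5.8 * 0.848
= 675.5314 Nm


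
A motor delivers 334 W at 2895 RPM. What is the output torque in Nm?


omega = 2895 * 2*pi/60 = 303.1637 rad/s
tau = P / omega = 334 / 303.1637
= 1.1017 Nm


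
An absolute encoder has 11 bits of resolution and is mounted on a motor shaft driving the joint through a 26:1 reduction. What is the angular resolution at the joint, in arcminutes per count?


counts = 2^11 = 2048
effective counts at joint = 2048 * 26 = 53248
resolution = 360*60 / 53248
= 0.4056 arcmin/count


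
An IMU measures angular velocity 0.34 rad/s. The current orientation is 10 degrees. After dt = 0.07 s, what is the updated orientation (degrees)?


delta_theta = w * dt = 0.34 * 0.07 = 0.0238 rad
= 1.3636 deg
theta_new = 10 + 1.3636 = 11.3636 deg


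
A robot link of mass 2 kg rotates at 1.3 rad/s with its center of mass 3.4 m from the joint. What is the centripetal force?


F = m * omega^2 * r
= 2 * 1.3^2 * 3.4
= 2 * 1.69 * 3.4
= 11.492 N


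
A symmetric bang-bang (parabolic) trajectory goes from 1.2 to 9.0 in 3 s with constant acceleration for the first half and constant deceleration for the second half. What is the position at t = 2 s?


Symmetric rest-to-rest: each phase covers (pf-p0)/2 in time T/2. 0.5*a*(T/2)^2 = (pf-p0)/2 => a = 4*(pf-p0)/T^2
a = 4*(9.0-1.2)/3^2 = 3.4667
t = 2 is in the deceleration phase (t > T/2).
p = pf - 0.5*a*(T-t)^2 = 9.0 - 0.5*3.4667*1^2
= 7.2667


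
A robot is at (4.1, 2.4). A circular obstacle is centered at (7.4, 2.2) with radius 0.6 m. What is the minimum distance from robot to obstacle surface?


center_dist = sqrt((4.1-7.4)^2 + (2.4-2.2)^2)
= sqrt(10.89 + 0.04)
= 3.3061
min_dist = center_dist - radius = 3.3061 - 0.6 = 2.7061 m


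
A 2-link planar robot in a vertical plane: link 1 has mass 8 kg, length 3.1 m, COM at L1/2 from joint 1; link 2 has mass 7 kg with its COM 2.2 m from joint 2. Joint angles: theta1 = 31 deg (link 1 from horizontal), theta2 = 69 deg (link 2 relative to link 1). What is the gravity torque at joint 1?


Horizontal distance from joint 1 to link-1 COM:
  x_c1 = (L1/2)*cos(t1) = 1.55 * 0.8572 = 1.3286 m
Horizontal distance from joint 1 to link-2 COM:
  x_c2 = L1*cos(t1) + Lc2*cos(t1+t2)
       = 3.1*0.8572 + 2.2*-0.1736 = 2.2752 m
tau1 = m1*g*x_c1 + m2*g*x_c2
     = 8*9.81*1.3286 + 7*9.81*2.2752
     = 104.2693 + 156.2375
     = 260.5067 Nm


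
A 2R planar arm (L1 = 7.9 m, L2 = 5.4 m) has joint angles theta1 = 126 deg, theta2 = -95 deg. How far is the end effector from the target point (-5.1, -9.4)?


End effector via forward kinematics:
x = L1*cos(t1) + L2*cos(t1+t2) = -0.0148
y = L1*sin(t1) + L2*sin(t1+t2) = 9.1724
Distance to target:
d = sqrt((-5.1 - -0.0148)^2 + (-9.4 - 9.1724)^2)
= sqrt(25.8593 + 344.9355)
= 19.256 m


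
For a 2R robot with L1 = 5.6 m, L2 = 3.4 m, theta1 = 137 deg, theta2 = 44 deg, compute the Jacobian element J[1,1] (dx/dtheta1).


J[1,1] = -L1*sin(t1) - L2*sin(t1+t2)
= -5.6*sin(137) - 3.4*sin(181)
= -3.7599


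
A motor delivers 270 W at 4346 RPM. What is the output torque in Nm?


omega = 4346 * 2*pi/60 = 455.1121 rad/s
tau = P / omega = 270 / 455.1121
= 0.5933 Nm


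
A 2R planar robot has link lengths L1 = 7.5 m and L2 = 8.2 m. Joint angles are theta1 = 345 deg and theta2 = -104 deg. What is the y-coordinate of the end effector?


Convert angles to radians: theta1 = 6.0214, theta2 = -1.8151
y = L1*sin(theta1) + L2*sin(theta1+theta2)
y = -1.9411 + -7.1719
y = -9.113


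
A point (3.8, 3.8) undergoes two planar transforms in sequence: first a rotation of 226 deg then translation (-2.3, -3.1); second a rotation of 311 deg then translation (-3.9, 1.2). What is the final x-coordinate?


After transform 1:
x1 = cos(226)*3.8 - sin(226)*3.8 + -2.3 = -2.2062
y1 = sin(226)*3.8 + cos(226)*3.8 + -3.1 = -8.4732
After transform 2:
x2 = cos(311)*-2.2062 - sin(311)*-8.4732 + -3.9
= -11.7422


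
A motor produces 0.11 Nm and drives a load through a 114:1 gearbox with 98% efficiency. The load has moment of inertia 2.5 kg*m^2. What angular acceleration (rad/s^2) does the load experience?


tau_out = tau_motor * N * eta
= 0.11 * 114 * 0.98 = 12.2892 Nm
alpha = tau_out / I = 12.2892 / 2.5
= 4.9157 rad/s^2


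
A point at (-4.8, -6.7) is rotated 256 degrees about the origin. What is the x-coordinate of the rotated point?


x' = x*cos(theta) - y*sin(theta)
cos(256 deg) = -0.2419, sin(256 deg) = -0.9703
x' = -4.8 * -0.2419 - -6.7 * -0.9703
= 1.1612 - 6.501
= -5.3398


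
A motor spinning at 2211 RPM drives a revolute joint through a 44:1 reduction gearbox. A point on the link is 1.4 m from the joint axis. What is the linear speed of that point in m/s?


omega_motor = 2211 * 2*pi/60 = 231.5354 rad/s
omega_joint = omega_motor / 44 = 5.2622 rad/s
v = omega_joint * r = 5.2622 * 1.4
= 7.367 m/s


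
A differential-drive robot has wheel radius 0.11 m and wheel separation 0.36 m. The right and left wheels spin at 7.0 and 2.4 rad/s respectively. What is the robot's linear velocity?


vR = r*wR = 0.11*7.0 = 0.77 m/s
vL = r*wL = 0.11*2.4 = 0.264 m/s
v = (vR+vL)/2 = 0.517 m/s
omega = (vR-vL)/L = 1.4056 rad/s
linear velocity = 0.517 m/s


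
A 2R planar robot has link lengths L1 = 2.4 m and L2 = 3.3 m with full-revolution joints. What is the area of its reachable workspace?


r_max = L1 + L2 = 5.7 m
r_min = |L1 - L2| = 0.9 m
Area = pi*(r_max^2 - r_min^2)
= pi*(32.49 - 0.81)
= pi * 31.68
= 99.5257 m^2


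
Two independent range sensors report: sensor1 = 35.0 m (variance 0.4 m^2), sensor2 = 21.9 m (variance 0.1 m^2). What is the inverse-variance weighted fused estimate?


w1 = (1/var1) / (1/var1 + 1/var2)
   = 2.5 / (2.5 + 10.0) = 0.2
w2 = 1 - w1 = 0.8
fused = w1*s1 + w2*s2 = 7.0 + 17.52
= 24.52 m


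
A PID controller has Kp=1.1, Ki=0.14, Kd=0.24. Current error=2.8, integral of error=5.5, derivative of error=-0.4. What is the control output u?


u = Kp*e + Ki*int(e) + Kd*de/dt
= 1.1*2.8 + 0.14*5.5 + 0.24*(-0.4)
= 3.08 + 0.77 + -0.096
= 3.754


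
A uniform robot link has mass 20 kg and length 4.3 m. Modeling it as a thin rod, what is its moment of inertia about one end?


I = (1/3) * m * L^2
= (1/3) * 20 * 4.3^2
= 0.333333 * 20 * 18.49
= 123.2667 kg*m^2


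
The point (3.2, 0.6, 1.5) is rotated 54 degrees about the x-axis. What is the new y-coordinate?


Rotation about x-axis: y' = y*cos(theta) - z*sin(theta)
= 0.6 * 0.5878 - 1.5 * 0.809
= -0.8609


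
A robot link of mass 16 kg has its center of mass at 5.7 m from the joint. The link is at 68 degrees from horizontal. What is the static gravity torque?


tau = m*g*L*cos(angle)
= 16 * 9.81 * 5.7 * cos(68 deg)
= 16 * 9.81 * 5.7 * 0.3746
= 335.15 Nm


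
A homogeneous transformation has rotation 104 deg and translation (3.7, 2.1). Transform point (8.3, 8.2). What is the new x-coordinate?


x' = cos(theta)*px - sin(theta)*py + tx
= -0.2419*8.3 - 0.9703*8.2 + 3.7
= -6.2644


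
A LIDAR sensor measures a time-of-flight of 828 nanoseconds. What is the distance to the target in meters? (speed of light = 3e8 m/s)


tof = 828 ns = 8.28e-07 s
dist = c * tof / 2
= 3e8 * 8.28e-07 / 2
= 124.2 m


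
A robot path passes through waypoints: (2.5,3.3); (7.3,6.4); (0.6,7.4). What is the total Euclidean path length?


Segment lengths:
  seg1 = sqrt((4.8)^2 + (3.1)^2) = 5.714
  seg2 = sqrt((-6.7)^2 + (1.0)^2) = 6.7742
Total = 12.4882


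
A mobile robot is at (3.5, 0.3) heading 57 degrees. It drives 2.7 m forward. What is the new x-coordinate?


x_new = x0 + d*cos(theta)
= 3.5 + 2.7*cos(57)
= 3.5 + 1.4705
= 4.9705


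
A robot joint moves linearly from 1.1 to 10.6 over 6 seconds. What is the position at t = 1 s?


s = t/T = 1/6 = 0.1667
p(t) = p0 + (pf-p0)*s
= 1.1 + (10.6 - 1.1) * 0.1667
= 2.6833


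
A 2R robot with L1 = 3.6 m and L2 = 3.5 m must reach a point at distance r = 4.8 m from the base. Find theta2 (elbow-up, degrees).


cos(theta2) = (r^2 - L1^2 - L2^2) / (2*L1*L2)
cos(theta2) = (23.04 - 12.96 - 12.25) / 25.2
cos(theta2) = -0.086111
theta2 = 94.9399 degrees


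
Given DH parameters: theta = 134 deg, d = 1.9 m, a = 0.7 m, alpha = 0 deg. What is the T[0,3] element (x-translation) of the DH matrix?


T[0,3] = a * cos(theta)
= 0.7 * cos(134 deg)
= 0.7 * -0.6947
= -0.4863


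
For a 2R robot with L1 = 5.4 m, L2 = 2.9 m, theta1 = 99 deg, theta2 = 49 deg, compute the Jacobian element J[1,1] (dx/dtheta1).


J[1,1] = -L1*sin(t1) - L2*sin(t1+t2)
= -5.4*sin(99) - 2.9*sin(148)
= -6.8703


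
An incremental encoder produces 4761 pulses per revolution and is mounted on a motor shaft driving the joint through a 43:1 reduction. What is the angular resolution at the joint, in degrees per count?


counts per rev = 4761
effective counts at joint = 4761 * 43 = 204723
resolution = 360 / 204723
= 0.0018 deg/count


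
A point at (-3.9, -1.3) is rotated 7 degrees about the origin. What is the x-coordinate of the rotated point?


x' = x*cos(theta) - y*sin(theta)
cos(7 deg) = 0.9925, sin(7 deg) = 0.1219
x' = -3.9 * 0.9925 - -1.3 * 0.1219
= -3.8709 - -0.1584
= -3.7125


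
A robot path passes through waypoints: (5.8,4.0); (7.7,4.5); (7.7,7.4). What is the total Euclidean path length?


Segment lengths:
  seg1 = sqrt((1.9)^2 + (0.5)^2) = 1.9647
  seg2 = sqrt((0.0)^2 + (2.9)^2) = 2.9
Total = 4.8647


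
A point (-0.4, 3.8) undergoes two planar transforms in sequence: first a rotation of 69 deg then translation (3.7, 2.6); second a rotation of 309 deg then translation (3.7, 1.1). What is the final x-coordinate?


After transform 1:
x1 = cos(69)*-0.4 - sin(69)*3.8 + 3.7 = 0.009
y1 = sin(69)*-0.4 + cos(69)*3.8 + 2.6 = 3.5884
After transform 2:
x2 = cos(309)*0.009 - sin(309)*3.5884 + 3.7
= 6.4944


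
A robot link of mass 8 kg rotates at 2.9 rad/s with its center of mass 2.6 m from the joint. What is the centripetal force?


F = m * omega^2 * r
= 8 * 2.9^2 * 2.6
= 8 * 8.41 * 2.6
= 174.928 N


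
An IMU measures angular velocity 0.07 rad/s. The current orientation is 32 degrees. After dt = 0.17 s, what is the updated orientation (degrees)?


delta_theta = w * dt = 0.07 * 0.17 = 0.0119 rad
= 0.6818 deg
theta_new = 32 + 0.6818 = 32.6818 deg


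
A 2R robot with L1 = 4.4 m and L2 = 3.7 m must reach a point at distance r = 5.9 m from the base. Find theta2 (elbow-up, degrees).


cos(theta2) = (r^2 - L1^2 - L2^2) / (2*L1*L2)
cos(theta2) = (34.81 - 19.36 - 13.69) / 32.56
cos(theta2) = 0.054054
theta2 = 86.9014 degrees


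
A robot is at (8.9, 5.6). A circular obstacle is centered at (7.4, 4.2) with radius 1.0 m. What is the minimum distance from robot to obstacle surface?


center_dist = sqrt((8.9-7.4)^2 + (5.6-4.2)^2)
= sqrt(2.25 + 1.96)
= 2.0518
min_dist = center_dist - radius = 2.0518 - 1.0 = 1.0518 m


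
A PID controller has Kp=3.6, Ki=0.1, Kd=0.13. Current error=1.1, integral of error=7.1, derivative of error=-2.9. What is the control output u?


u = Kp*e + Ki*int(e) + Kd*de/dt
= 3.6*1.1 + 0.1*7.1 + 0.13*(-2.9)
= 3.96 + 0.71 + -0.377
= 4.293


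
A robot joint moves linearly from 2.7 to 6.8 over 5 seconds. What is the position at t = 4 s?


s = t/T = 4/5 = 0.8
p(t) = p0 + (pf-p0)*s
= 2.7 + (6.8 - 2.7) * 0.8
= 5.98


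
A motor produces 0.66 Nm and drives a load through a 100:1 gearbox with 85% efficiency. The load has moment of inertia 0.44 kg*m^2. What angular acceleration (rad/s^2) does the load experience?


tau_out = tau_motor * N * eta
= 0.66 * 100 * 0.85 = 56.1 Nm
alpha = tau_out / I = 56.1 / 0.44
= 127.5 rad/s^2


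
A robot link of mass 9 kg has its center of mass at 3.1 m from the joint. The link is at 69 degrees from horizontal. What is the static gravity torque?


tau = m*g*L*cos(angle)
= 9 * 9.81 * 3.1 * cos(69 deg)
= 9 * 9.81 * 3.1 * 0.3584
= 98.0849 Nm


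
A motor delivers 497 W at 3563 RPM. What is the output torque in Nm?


omega = 3563 * 2*pi/60 = 373.1165 rad/s
tau = P / omega = 497 / 373.1165
= 1.332 Nm


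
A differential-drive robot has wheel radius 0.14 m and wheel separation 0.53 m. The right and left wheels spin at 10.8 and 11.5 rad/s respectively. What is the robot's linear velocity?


vR = r*wR = 0.14*10.8 = 1.512 m/s
vL = r*wL = 0.14*11.5 = 1.61 m/s
v = (vR+vL)/2 = 1.561 m/s
omega = (vR-vL)/L = -0.1849 rad/s
linear velocity = 1.561 m/s


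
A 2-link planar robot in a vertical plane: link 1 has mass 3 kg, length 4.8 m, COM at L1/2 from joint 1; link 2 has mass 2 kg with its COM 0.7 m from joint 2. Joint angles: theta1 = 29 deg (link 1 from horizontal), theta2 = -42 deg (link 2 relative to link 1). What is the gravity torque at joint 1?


Horizontal distance from joint 1 to link-1 COM:
  x_c1 = (L1/2)*cos(t1) = 2.4 * 0.8746 = 2.0991 m
Horizontal distance from joint 1 to link-2 COM:
  x_c2 = L1*cos(t1) + Lc2*cos(t1+t2)
       = 4.8*0.8746 + 0.7*0.9744 = 4.8802 m
tau1 = m1*g*x_c1 + m2*g*x_c2
     = 3*9.81*2.0991 + 2*9.81*4.8802
     = 61.7761 + 95.7502
     = 157.5263 Nm


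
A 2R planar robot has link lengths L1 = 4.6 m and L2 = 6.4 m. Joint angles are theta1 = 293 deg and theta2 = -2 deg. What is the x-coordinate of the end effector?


Convert angles to radians: theta1 = 5.1138, theta2 = -0.0349
x = L1*cos(theta1) + L2*cos(theta1+theta2)
x = 1.7974 + 2.2936
x = 4.0909


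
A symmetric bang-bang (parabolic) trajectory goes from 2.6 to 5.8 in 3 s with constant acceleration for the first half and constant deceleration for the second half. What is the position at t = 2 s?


Symmetric rest-to-rest: each phase covers (pf-p0)/2 in time T/2. 0.5*a*(T/2)^2 = (pf-p0)/2 => a = 4*(pf-p0)/T^2
a = 4*(5.8-2.6)/3^2 = 1.4222
t = 2 is in the deceleration phase (t > T/2).
p = pf - 0.5*a*(T-t)^2 = 5.8 - 0.5*1.4222*1^2
= 5.0889


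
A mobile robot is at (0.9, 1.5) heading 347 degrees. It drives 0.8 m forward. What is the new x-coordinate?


x_new = x0 + d*cos(theta)
= 0.9 + 0.8*cos(347)
= 0.9 + 0.7795
= 1.6795


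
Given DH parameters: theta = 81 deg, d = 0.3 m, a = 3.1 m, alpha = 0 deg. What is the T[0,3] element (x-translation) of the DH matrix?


T[0,3] = a * cos(theta)
= 3.1 * cos(81 deg)
= 3.1 * 0.1564
= 0.4849


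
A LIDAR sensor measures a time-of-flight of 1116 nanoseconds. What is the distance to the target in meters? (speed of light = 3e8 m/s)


tof = 1116 ns = 1.116e-06 s
dist = c * tof / 2
= 3e8 * 1.116e-06 / 2
= 167.4 m


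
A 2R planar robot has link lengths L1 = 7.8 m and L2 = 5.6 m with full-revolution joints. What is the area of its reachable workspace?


r_max = L1 + L2 = 13.4 m
r_min = |L1 - L2| = 2.2 m
Area = pi*(r_max^2 - r_min^2)
= pi*(179.56 - 4.84)
= pi * 174.72
= 548.8991 m^2


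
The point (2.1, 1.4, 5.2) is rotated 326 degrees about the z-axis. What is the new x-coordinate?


Rotation about z-axis: x' = x*cos(theta) - y*sin(theta)
= 2.1 * 0.829 - 1.4 * -0.5592
= 2.5238


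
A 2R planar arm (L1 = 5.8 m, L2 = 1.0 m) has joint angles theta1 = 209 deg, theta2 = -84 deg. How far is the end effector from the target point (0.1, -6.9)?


End effector via forward kinematics:
x = L1*cos(t1) + L2*cos(t1+t2) = -5.6464
y = L1*sin(t1) + L2*sin(t1+t2) = -1.9927
Distance to target:
d = sqrt((0.1 - -5.6464)^2 + (-6.9 - -1.9927)^2)
= sqrt(33.0208 + 24.0812)
= 7.5566 m


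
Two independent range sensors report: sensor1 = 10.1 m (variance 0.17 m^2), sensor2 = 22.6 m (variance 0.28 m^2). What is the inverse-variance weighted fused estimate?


w1 = (1/var1) / (1/var1 + 1/var2)
   = 5.8824 / (5.8824 + 3.5714) = 0.6222
w2 = 1 - w1 = 0.3778
fused = w1*s1 + w2*s2 = 6.2844 + 8.5378
= 14.8222 m


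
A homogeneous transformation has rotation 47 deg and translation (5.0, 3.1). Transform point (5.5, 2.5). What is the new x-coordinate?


x' = cos(theta)*px - sin(theta)*py + tx
= 0.682*5.5 - 0.7314*2.5 + 5.0
= 6.9226


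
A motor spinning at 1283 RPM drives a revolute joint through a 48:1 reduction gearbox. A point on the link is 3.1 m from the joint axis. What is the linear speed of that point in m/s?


omega_motor = 1283 * 2*pi/60 = 134.3554 rad/s
omega_joint = omega_motor / 48 = 2.7991 rad/s
v = omega_joint * r = 2.7991 * 3.1
= 8.6771 m/s


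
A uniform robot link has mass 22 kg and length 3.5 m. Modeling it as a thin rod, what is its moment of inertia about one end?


I = (1/3) * m * L^2
= (1/3) * 22 * 3.5^2
= 0.333333 * 22 * 12.25
= 89.8333 kg*m^2


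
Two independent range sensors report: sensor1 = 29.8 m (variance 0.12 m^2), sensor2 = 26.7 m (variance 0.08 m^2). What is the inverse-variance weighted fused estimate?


w1 = (1/var1) / (1/var1 + 1/var2)
   = 8.3333 / (8.3333 + 12.5) = 0.4
w2 = 1 - w1 = 0.6
fused = w1*s1 + w2*s2 = 11.92 + 16.02
= 27.94 m


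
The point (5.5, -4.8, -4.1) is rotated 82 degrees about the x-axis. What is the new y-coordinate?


Rotation about x-axis: y' = y*cos(theta) - z*sin(theta)
= -4.8 * 0.1392 - -4.1 * 0.9903
= 3.3921


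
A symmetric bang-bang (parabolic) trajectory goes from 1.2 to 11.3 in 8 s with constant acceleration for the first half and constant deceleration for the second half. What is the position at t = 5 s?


Symmetric rest-to-rest: each phase covers (pf-p0)/2 in time T/2. 0.5*a*(T/2)^2 = (pf-p0)/2 => a = 4*(pf-p0)/T^2
a = 4*(11.3-1.2)/8^2 = 0.6313
t = 5 is in the deceleration phase (t > T/2).
p = pf - 0.5*a*(T-t)^2 = 11.3 - 0.5*0.6313*3^2
= 8.4594


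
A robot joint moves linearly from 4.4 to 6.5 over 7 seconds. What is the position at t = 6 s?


s = t/T = 6/7 = 0.8571
p(t) = p0 + (pf-p0)*s
= 4.4 + (6.5 - 4.4) * 0.8571
= 6.2


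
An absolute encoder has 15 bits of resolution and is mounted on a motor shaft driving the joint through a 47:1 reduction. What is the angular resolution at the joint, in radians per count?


counts = 2^15 = 32768
effective counts at joint = 32768 * 47 = 1540096
resolution = 2*pi / 1540096
= 4.0797e-06 rad/count


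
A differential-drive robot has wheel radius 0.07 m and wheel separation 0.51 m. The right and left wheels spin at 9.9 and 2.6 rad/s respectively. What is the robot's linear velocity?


vR = r*wR = 0.07*9.9 = 0.693 m/s
vL = r*wL = 0.07*2.6 = 0.182 m/s
v = (vR+vL)/2 = 0.4375 m/s
omega = (vR-vL)/L = 1.002 rad/s
linear velocity = 0.4375 m/s


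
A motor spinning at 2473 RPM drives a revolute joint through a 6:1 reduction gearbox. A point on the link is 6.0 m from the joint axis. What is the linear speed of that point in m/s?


omega_motor = 2473 * 2*pi/60 = 258.972 rad/s
omega_joint = omega_motor / 6 = 43.162 rad/s
v = omega_joint * r = 43.162 * 6.0
= 258.972 m/s


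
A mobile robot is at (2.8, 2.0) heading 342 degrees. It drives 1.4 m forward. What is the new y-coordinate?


y_new = y0 + d*sin(theta)
= 2.0 + 1.4*sin(342)
= 2.0 + -0.4326
= 1.5674


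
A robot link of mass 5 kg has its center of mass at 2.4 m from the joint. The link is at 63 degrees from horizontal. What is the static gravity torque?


tau = m*g*L*cos(angle)
= 5 * 9.81 * 2.4 * cos(63 deg)
= 5 * 9.81 * 2.4 * 0.454
= 53.4438 Nm


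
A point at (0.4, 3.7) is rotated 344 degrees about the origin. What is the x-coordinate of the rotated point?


x' = x*cos(theta) - y*sin(theta)
cos(344 deg) = 0.9613, sin(344 deg) = -0.2756
x' = 0.4 * 0.9613 - 3.7 * -0.2756
= 0.3845 - -1.0199
= 1.4044


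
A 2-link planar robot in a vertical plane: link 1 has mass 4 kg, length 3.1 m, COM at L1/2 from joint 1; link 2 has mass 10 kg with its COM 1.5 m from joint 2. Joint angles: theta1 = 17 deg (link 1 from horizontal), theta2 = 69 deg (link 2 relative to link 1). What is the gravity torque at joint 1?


Horizontal distance from joint 1 to link-1 COM:
  x_c1 = (L1/2)*cos(t1) = 1.55 * 0.9563 = 1.4823 m
Horizontal distance from joint 1 to link-2 COM:
  x_c2 = L1*cos(t1) + Lc2*cos(t1+t2)
       = 3.1*0.9563 + 1.5*0.0698 = 3.0692 m
tau1 = m1*g*x_c1 + m2*g*x_c2
     = 4*9.81*1.4823 + 10*9.81*3.0692
     = 58.1644 + 301.0865
     = 359.2509 Nm


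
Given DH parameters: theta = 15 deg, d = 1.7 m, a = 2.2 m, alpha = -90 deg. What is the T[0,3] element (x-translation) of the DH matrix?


T[0,3] = a * cos(theta)
= 2.2 * cos(15 deg)
= 2.2 * 0.9659
= 2.125


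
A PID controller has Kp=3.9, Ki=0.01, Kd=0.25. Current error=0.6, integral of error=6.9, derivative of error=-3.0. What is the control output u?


u = Kp*e + Ki*int(e) + Kd*de/dt
= 3.9*0.6 + 0.01*6.9 + 0.25*(-3.0)
= 2.34 + 0.069 + -0.75
= 1.659


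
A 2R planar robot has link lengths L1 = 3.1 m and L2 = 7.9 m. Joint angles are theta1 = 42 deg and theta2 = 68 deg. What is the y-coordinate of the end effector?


Convert angles to radians: theta1 = 0.733, theta2 = 1.1868
y = L1*sin(theta1) + L2*sin(theta1+theta2)
y = 2.0743 + 7.4236
y = 9.4979


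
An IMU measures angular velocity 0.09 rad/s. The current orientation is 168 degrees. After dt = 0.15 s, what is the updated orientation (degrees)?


delta_theta = w * dt = 0.09 * 0.15 = 0.0135 rad
= 0.7735 deg
theta_new = 168 + 0.7735 = 168.7735 deg


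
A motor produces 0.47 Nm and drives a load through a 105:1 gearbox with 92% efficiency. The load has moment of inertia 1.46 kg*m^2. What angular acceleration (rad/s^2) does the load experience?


tau_out = tau_motor * N * eta
= 0.47 * 105 * 0.92 = 45.402 Nm
alpha = tau_out / I = 45.402 / 1.46
= 31.0973 rad/s^2


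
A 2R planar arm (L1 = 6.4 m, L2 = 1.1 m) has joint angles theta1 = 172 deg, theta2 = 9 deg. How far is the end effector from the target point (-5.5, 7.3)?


End effector via forward kinematics:
x = L1*cos(t1) + L2*cos(t1+t2) = -7.4375
y = L1*sin(t1) + L2*sin(t1+t2) = 0.8715
Distance to target:
d = sqrt((-5.5 - -7.4375)^2 + (7.3 - 0.8715)^2)
= sqrt(3.7541 + 41.3255)
= 6.7141 m


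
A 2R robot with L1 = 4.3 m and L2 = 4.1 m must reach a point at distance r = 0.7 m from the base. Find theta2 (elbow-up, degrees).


cos(theta2) = (r^2 - L1^2 - L2^2) / (2*L1*L2)
cos(theta2) = (0.49 - 18.49 - 16.81) / 35.26
cos(theta2) = -0.987238
theta2 = 170.8364 degrees


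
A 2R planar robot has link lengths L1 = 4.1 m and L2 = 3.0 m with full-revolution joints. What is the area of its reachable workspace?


r_max = L1 + L2 = 7.1 m
r_min = |L1 - L2| = 1.1 m
Area = pi*(r_max^2 - r_min^2)
= pi*(50.41 - 1.21)
= pi * 49.2
= 154.5664 m^2


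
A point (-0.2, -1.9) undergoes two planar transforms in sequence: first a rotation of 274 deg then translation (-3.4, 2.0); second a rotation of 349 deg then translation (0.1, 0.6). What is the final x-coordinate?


After transform 1:
x1 = cos(274)*-0.2 - sin(274)*-1.9 + -3.4 = -5.3093
y1 = sin(274)*-0.2 + cos(274)*-1.9 + 2.0 = 2.067
After transform 2:
x2 = cos(349)*-5.3093 - sin(349)*2.067 + 0.1
= -4.7174


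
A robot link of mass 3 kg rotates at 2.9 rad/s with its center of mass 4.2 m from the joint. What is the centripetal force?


F = m * omega^2 * r
= 3 * 2.9^2 * 4.2
= 3 * 8.41 * 4.2
= 105.966 N


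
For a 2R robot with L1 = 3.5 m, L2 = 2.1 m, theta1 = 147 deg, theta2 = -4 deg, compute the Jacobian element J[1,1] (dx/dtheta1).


J[1,1] = -L1*sin(t1) - L2*sin(t1+t2)
= -3.5*sin(147) - 2.1*sin(143)
= -3.17


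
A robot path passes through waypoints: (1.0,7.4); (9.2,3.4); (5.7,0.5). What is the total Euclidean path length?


Segment lengths:
  seg1 = sqrt((8.2)^2 + (-4.0)^2) = 9.1236
  seg2 = sqrt((-3.5)^2 + (-2.9)^2) = 4.5453
Total = 13.6689


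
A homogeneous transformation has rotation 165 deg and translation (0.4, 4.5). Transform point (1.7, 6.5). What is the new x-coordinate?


x' = cos(theta)*px - sin(theta)*py + tx
= -0.9659*1.7 - 0.2588*6.5 + 0.4
= -2.9244


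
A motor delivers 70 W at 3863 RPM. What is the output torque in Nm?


omega = 3863 * 2*pi/60 = 404.5324 rad/s
tau = P / omega = 70 / 404.5324
= 0.173 Nm


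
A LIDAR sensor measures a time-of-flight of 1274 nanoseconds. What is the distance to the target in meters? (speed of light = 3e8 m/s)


tof = 1274 ns = 1.274e-06 s
dist = c * tof / 2
= 3e8 * 1.274e-06 / 2
= 191.1 m


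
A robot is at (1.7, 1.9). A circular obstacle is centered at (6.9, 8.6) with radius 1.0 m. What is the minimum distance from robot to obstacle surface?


center_dist = sqrt((1.7-6.9)^2 + (1.9-8.6)^2)
= sqrt(27.04 + 44.89)
= 8.4812
min_dist = center_dist - radius = 8.4812 - 1.0 = 7.4812 m


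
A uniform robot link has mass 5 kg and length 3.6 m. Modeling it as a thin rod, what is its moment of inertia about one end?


I = (1/3) * m * L^2
= (1/3) * 5 * 3.6^2
= 0.333333 * 5 * 12.96
= 21.6 kg*m^2


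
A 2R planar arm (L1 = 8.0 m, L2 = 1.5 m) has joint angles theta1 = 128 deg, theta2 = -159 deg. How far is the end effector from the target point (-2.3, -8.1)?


End effector via forward kinematics:
x = L1*cos(t1) + L2*cos(t1+t2) = -3.6395
y = L1*sin(t1) + L2*sin(t1+t2) = 5.5315
Distance to target:
d = sqrt((-2.3 - -3.6395)^2 + (-8.1 - 5.5315)^2)
= sqrt(1.7944 + 185.8186)
= 13.6972 m


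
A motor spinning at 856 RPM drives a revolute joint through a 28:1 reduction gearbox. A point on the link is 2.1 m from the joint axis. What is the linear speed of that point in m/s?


omega_motor = 856 * 2*pi/60 = 89.6401 rad/s
omega_joint = omega_motor / 28 = 3.2014 rad/s
v = omega_joint * r = 3.2014 * 2.1
= 6.723 m/s


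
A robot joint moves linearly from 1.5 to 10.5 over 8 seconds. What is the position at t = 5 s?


s = t/T = 5/8 = 0.625
p(t) = p0 + (pf-p0)*s
= 1.5 + (10.5 - 1.5) * 0.625
= 7.125


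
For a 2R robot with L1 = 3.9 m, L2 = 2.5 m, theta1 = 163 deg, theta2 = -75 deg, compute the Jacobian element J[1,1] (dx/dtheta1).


J[1,1] = -L1*sin(t1) - L2*sin(t1+t2)
= -3.9*sin(163) - 2.5*sin(88)
= -3.6387


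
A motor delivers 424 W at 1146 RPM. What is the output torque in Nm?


omega = 1146 * 2*pi/60 = 120.0088 rad/s
tau = P / omega = 424 / 120.0088
= 3.5331 Nm


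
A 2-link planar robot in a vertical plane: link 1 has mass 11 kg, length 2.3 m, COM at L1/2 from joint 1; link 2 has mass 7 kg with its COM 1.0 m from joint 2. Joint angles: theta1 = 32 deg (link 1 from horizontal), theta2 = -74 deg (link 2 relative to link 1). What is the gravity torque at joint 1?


Horizontal distance from joint 1 to link-1 COM:
  x_c1 = (L1/2)*cos(t1) = 1.15 * 0.848 = 0.9753 m
Horizontal distance from joint 1 to link-2 COM:
  x_c2 = L1*cos(t1) + Lc2*cos(t1+t2)
       = 2.3*0.848 + 1.0*0.7431 = 2.6937 m
tau1 = m1*g*x_c1 + m2*g*x_c2
     = 11*9.81*0.9753 + 7*9.81*2.6937
     = 105.2398 + 184.9733
     = 290.2131 Nm


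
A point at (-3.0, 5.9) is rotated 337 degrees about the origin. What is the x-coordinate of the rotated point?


x' = x*cos(theta) - y*sin(theta)
cos(337 deg) = 0.9205, sin(337 deg) = -0.3907
x' = -3.0 * 0.9205 - 5.9 * -0.3907
= -2.7615 - -2.3053
= -0.4562


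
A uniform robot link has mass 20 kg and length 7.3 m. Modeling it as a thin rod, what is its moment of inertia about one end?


I = (1/3) * m * L^2
= (1/3) * 20 * 7.3^2
= 0.333333 * 20 * 53.29
= 355.2667 kg*m^2


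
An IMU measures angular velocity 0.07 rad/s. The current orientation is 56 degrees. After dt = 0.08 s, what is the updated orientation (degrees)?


delta_theta = w * dt = 0.07 * 0.08 = 0.0056 rad
= 0.3209 deg
theta_new = 56 + 0.3209 = 56.3209 deg


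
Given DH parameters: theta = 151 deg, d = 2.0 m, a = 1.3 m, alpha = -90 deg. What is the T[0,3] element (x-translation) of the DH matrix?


T[0,3] = a * cos(theta)
= 1.3 * cos(151 deg)
= 1.3 * -0.8746
= -1.137


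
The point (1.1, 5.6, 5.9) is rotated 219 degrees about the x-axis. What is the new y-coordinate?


Rotation about x-axis: y' = y*cos(theta) - z*sin(theta)
= 5.6 * -0.7771 - 5.9 * -0.6293
= -0.639


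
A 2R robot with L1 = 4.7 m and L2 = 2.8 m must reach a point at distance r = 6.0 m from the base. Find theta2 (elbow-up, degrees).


cos(theta2) = (r^2 - L1^2 - L2^2) / (2*L1*L2)
cos(theta2) = (36.0 - 22.09 - 7.84) / 26.32
cos(theta2) = 0.230623
theta2 = 76.6662 degrees


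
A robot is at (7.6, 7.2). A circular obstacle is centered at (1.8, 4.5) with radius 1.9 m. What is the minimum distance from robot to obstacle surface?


center_dist = sqrt((7.6-1.8)^2 + (7.2-4.5)^2)
= sqrt(33.64 + 7.29)
= 6.3977
min_dist = center_dist - radius = 6.3977 - 1.9 = 4.4977 m


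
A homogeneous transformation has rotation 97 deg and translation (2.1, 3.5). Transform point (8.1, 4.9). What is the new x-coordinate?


x' = cos(theta)*px - sin(theta)*py + tx
= -0.1219*8.1 - 0.9925*4.9 + 2.1
= -3.7506
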